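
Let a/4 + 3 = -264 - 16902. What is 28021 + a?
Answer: -40655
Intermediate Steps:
a = -68676 (a = -12 + 4*(-264 - 16902) = -12 + 4*(-17166) = -12 - 68664 = -68676)
28021 + a = 28021 - 68676 = -40655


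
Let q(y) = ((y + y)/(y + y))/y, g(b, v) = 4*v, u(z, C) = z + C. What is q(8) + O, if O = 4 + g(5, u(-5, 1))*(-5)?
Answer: 673/8 ≈ 84.125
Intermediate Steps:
u(z, C) = C + z
q(y) = 1/y (q(y) = ((2*y)/((2*y)))/y = ((2*y)*(1/(2*y)))/y = 1/y)
O = 84 (O = 4 + (4*(1 - 5))*(-5) = 4 + (4*(-4))*(-5) = 4 - 16*(-5) = 4 + 80 = 84)
q(8) + O = 1/8 + 84 = ⅛ + 84 = 673/8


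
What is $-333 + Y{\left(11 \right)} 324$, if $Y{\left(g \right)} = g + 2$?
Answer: $3879$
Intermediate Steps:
$Y{\left(g \right)} = 2 + g$
$-333 + Y{\left(11 \right)} 324 = -333 + \left(2 + 11\right) 324 = -333 + 13 \cdot 324 = -333 + 4212 = 3879$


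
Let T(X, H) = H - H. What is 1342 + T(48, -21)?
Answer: 1342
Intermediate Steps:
T(X, H) = 0
1342 + T(48, -21) = 1342 + 0 = 1342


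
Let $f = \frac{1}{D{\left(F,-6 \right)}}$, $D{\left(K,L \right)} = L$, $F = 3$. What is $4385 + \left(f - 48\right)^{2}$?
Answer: $\frac{241381}{36} \approx 6705.0$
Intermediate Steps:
$f = - \frac{1}{6}$ ($f = \frac{1}{-6} = - \frac{1}{6} \approx -0.16667$)
$4385 + \left(f - 48\right)^{2} = 4385 + \left(- \frac{1}{6} - 48\right)^{2} = 4385 + \left(- \frac{289}{6}\right)^{2} = 4385 + \frac{83521}{36} = \frac{241381}{36}$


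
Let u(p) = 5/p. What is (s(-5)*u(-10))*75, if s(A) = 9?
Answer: -675/2 ≈ -337.50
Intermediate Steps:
(s(-5)*u(-10))*75 = (9*(5/(-10)))*75 = (9*(5*(-⅒)))*75 = (9*(-½))*75 = -9/2*75 = -675/2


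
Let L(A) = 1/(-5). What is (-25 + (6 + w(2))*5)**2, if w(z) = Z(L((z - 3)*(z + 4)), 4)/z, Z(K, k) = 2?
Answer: 100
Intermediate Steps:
L(A) = -1/5
w(z) = 2/z
(-25 + (6 + w(2))*5)**2 = (-25 + (6 + 2/2)*5)**2 = (-25 + (6 + 2*(1/2))*5)**2 = (-25 + (6 + 1)*5)**2 = (-25 + 7*5)**2 = (-25 + 35)**2 = 10**2 = 100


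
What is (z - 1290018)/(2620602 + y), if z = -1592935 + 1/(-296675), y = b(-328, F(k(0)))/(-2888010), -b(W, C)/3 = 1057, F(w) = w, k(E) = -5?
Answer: -164674345848393384/149688850376435995 ≈ -1.1001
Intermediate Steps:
b(W, C) = -3171 (b(W, C) = -3*1057 = -3171)
y = 1057/962670 (y = -3171/(-2888010) = -3171*(-1/2888010) = 1057/962670 ≈ 0.0010980)
z = -472583991126/296675 (z = -1592935 - 1/296675 = -472583991126/296675 ≈ -1.5929e+6)
(z - 1290018)/(2620602 + y) = (-472583991126/296675 - 1290018)/(2620602 + 1057/962670) = -855300081276/(296675*2522774928397/962670) = -855300081276/296675*962670/2522774928397 = -164674345848393384/149688850376435995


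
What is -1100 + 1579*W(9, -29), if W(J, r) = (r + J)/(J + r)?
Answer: 479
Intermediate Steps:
W(J, r) = 1 (W(J, r) = (J + r)/(J + r) = 1)
-1100 + 1579*W(9, -29) = -1100 + 1579*1 = -1100 + 1579 = 479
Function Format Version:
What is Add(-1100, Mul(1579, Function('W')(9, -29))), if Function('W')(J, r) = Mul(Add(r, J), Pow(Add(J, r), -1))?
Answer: 479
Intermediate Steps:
Function('W')(J, r) = 1 (Function('W')(J, r) = Mul(Add(J, r), Pow(Add(J, r), -1)) = 1)
Add(-1100, Mul(1579, Function('W')(9, -29))) = Add(-1100, Mul(1579, 1)) = Add(-1100, 1579) = 479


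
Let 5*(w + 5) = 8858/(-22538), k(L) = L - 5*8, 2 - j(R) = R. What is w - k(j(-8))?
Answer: 1404196/56345 ≈ 24.921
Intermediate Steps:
j(R) = 2 - R
k(L) = -40 + L (k(L) = L - 40 = -40 + L)
w = -286154/56345 (w = -5 + (8858/(-22538))/5 = -5 + (8858*(-1/22538))/5 = -5 + (1/5)*(-4429/11269) = -5 - 4429/56345 = -286154/56345 ≈ -5.0786)
w - k(j(-8)) = -286154/56345 - (-40 + (2 - 1*(-8))) = -286154/56345 - (-40 + (2 + 8)) = -286154/56345 - (-40 + 10) = -286154/56345 - 1*(-30) = -286154/56345 + 30 = 1404196/56345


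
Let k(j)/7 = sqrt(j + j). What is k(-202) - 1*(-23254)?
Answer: 23254 + 14*I*sqrt(101) ≈ 23254.0 + 140.7*I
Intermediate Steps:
k(j) = 7*sqrt(2)*sqrt(j) (k(j) = 7*sqrt(j + j) = 7*sqrt(2*j) = 7*(sqrt(2)*sqrt(j)) = 7*sqrt(2)*sqrt(j))
k(-202) - 1*(-23254) = 7*sqrt(2)*sqrt(-202) - 1*(-23254) = 7*sqrt(2)*(I*sqrt(202)) + 23254 = 14*I*sqrt(101) + 23254 = 23254 + 14*I*sqrt(101)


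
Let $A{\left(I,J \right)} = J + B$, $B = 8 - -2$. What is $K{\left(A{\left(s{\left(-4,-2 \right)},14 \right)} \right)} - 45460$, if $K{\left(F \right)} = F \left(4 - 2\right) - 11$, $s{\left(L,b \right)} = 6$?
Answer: $-45423$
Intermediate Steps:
$B = 10$ ($B = 8 + 2 = 10$)
$A{\left(I,J \right)} = 10 + J$ ($A{\left(I,J \right)} = J + 10 = 10 + J$)
$K{\left(F \right)} = -11 + 2 F$ ($K{\left(F \right)} = F 2 - 11 = 2 F - 11 = -11 + 2 F$)
$K{\left(A{\left(s{\left(-4,-2 \right)},14 \right)} \right)} - 45460 = \left(-11 + 2 \left(10 + 14\right)\right) - 45460 = \left(-11 + 2 \cdot 24\right) - 45460 = \left(-11 + 48\right) - 45460 = 37 - 45460 = -45423$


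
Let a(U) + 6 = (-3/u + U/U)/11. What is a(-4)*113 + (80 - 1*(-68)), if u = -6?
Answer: -11321/22 ≈ -514.59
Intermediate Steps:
a(U) = -129/22 (a(U) = -6 + (-3/(-6) + U/U)/11 = -6 + (-3*(-⅙) + 1)*(1/11) = -6 + (½ + 1)*(1/11) = -6 + (3/2)*(1/11) = -6 + 3/22 = -129/22)
a(-4)*113 + (80 - 1*(-68)) = -129/22*113 + (80 - 1*(-68)) = -14577/22 + (80 + 68) = -14577/22 + 148 = -11321/22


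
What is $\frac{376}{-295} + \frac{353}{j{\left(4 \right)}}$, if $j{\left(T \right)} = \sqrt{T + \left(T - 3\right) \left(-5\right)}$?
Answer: $- \frac{376}{295} - 353 i \approx -1.2746 - 353.0 i$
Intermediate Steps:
$j{\left(T \right)} = \sqrt{15 - 4 T}$ ($j{\left(T \right)} = \sqrt{T + \left(-3 + T\right) \left(-5\right)} = \sqrt{T - \left(-15 + 5 T\right)} = \sqrt{15 - 4 T}$)
$\frac{376}{-295} + \frac{353}{j{\left(4 \right)}} = \frac{376}{-295} + \frac{353}{\sqrt{15 - 16}} = 376 \left(- \frac{1}{295}\right) + \frac{353}{\sqrt{15 - 16}} = - \frac{376}{295} + \frac{353}{\sqrt{-1}} = - \frac{376}{295} + \frac{353}{i} = - \frac{376}{295} + 353 \left(- i\right) = - \frac{376}{295} - 353 i$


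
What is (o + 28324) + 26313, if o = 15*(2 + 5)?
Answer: 54742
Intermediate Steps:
o = 105 (o = 15*7 = 105)
(o + 28324) + 26313 = (105 + 28324) + 26313 = 28429 + 26313 = 54742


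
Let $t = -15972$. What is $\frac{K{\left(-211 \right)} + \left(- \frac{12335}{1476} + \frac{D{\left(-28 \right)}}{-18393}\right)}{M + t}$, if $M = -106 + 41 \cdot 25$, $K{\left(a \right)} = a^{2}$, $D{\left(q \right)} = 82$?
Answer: $- \frac{402810712247}{136219955868} \approx -2.9571$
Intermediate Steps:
$M = 919$ ($M = -106 + 1025 = 919$)
$\frac{K{\left(-211 \right)} + \left(- \frac{12335}{1476} + \frac{D{\left(-28 \right)}}{-18393}\right)}{M + t} = \frac{\left(-211\right)^{2} + \left(- \frac{12335}{1476} + \frac{82}{-18393}\right)}{919 - 15972} = \frac{44521 + \left(\left(-12335\right) \frac{1}{1476} + 82 \left(- \frac{1}{18393}\right)\right)}{-15053} = \left(44521 - \frac{75666229}{9049356}\right) \left(- \frac{1}{15053}\right) = \frac{402810712247}{9049356} \left(- \frac{1}{15053}\right) = - \frac{402810712247}{136219955868}$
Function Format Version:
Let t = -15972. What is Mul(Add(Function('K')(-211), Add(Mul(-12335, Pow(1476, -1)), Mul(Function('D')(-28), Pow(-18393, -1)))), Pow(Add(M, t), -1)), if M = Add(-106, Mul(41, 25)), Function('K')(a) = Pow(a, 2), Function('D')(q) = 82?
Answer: Rational(-402810712247, 136219955868) ≈ -2.9571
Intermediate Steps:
M = 919 (M = Add(-106, 1025) = 919)
Mul(Add(Function('K')(-211), Add(Mul(-12335, Pow(1476, -1)), Mul(Function('D')(-28), Pow(-18393, -1)))), Pow(Add(M, t), -1)) = Mul(Add(Pow(-211, 2), Add(Mul(-12335, Pow(1476, -1)), Mul(82, Pow(-18393, -1)))), Pow(Add(919, -15972), -1)) = Mul(Add(44521, Add(Mul(-12335, Rational(1, 1476)), Mul(82, Rational(-1, 18393)))), Pow(-15053, -1)) = Mul(Add(44521, Add(Rational(-12335, 1476), Rational(-82, 18393))), Rational(-1, 15053)) = Mul(Add(44521, Rational(-75666229, 9049356)), Rational(-1, 15053)) = Mul(Rational(402810712247, 9049356), Rational(-1, 15053)) = Rational(-402810712247, 136219955868)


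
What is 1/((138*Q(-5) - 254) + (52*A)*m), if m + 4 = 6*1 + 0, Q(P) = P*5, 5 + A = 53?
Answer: 1/1288 ≈ 0.00077640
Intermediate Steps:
A = 48 (A = -5 + 53 = 48)
Q(P) = 5*P
m = 2 (m = -4 + (6*1 + 0) = -4 + (6 + 0) = -4 + 6 = 2)
1/((138*Q(-5) - 254) + (52*A)*m) = 1/((138*(5*(-5)) - 254) + (52*48)*2) = 1/((138*(-25) - 254) + 2496*2) = 1/((-3450 - 254) + 4992) = 1/(-3704 + 4992) = 1/1288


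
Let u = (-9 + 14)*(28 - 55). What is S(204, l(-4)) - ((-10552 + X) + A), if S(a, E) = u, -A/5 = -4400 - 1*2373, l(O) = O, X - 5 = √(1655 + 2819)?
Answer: -23453 - √4474 ≈ -23520.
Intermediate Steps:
X = 5 + √4474 (X = 5 + √(1655 + 2819) = 5 + √4474 ≈ 71.888)
u = -135 (u = 5*(-27) = -135)
A = 33865 (A = -5*(-4400 - 1*2373) = -5*(-4400 - 2373) = -5*(-6773) = 33865)
S(a, E) = -135
S(204, l(-4)) - ((-10552 + X) + A) = -135 - ((-10552 + (5 + √4474)) + 33865) = -135 - ((-10547 + √4474) + 33865) = -135 - (23318 + √4474) = -135 + (-23318 - √4474) = -23453 - √4474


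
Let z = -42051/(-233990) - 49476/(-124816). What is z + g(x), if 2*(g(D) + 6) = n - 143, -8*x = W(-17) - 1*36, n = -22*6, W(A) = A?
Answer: -521773978273/3650711980 ≈ -142.92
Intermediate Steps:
n = -132
x = 53/8 (x = -(-17 - 1*36)/8 = -(-17 - 36)/8 = -⅛*(-53) = 53/8 ≈ 6.6250)
z = 2103190857/3650711980 (z = -42051*(-1/233990) - 49476*(-1/124816) = 42051/233990 + 12369/31204 = 2103190857/3650711980 ≈ 0.57610)
g(D) = -287/2 (g(D) = -6 + (-132 - 143)/2 = -6 + (½)*(-275) = -6 - 275/2 = -287/2)
z + g(x) = 2103190857/3650711980 - 287/2 = -521773978273/3650711980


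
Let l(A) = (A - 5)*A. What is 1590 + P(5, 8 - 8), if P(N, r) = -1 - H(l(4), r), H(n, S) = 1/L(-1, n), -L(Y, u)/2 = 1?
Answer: 3179/2 ≈ 1589.5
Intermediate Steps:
L(Y, u) = -2 (L(Y, u) = -2*1 = -2)
l(A) = A*(-5 + A) (l(A) = (-5 + A)*A = A*(-5 + A))
H(n, S) = -½ (H(n, S) = 1/(-2) = -½)
P(N, r) = -½ (P(N, r) = -1 - 1*(-½) = -1 + ½ = -½)
1590 + P(5, 8 - 8) = 1590 - ½ = 3179/2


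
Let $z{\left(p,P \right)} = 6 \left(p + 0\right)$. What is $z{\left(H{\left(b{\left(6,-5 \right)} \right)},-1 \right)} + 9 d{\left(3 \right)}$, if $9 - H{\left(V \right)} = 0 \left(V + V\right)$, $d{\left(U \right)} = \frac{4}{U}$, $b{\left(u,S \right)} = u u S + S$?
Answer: $66$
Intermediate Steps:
$b{\left(u,S \right)} = S + S u^{2}$ ($b{\left(u,S \right)} = u^{2} S + S = S u^{2} + S = S + S u^{2}$)
$H{\left(V \right)} = 9$ ($H{\left(V \right)} = 9 - 0 \left(V + V\right) = 9 - 0 \cdot 2 V = 9 - 0 = 9 + 0 = 9$)
$z{\left(p,P \right)} = 6 p$
$z{\left(H{\left(b{\left(6,-5 \right)} \right)},-1 \right)} + 9 d{\left(3 \right)} = 6 \cdot 9 + 9 \cdot \frac{4}{3} = 54 + 9 \cdot 4 \cdot \frac{1}{3} = 54 + 9 \cdot \frac{4}{3} = 54 + 12 = 66$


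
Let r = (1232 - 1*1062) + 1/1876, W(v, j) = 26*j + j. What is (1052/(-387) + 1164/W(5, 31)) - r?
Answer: -3855976165/22506372 ≈ -171.33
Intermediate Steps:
W(v, j) = 27*j
r = 318921/1876 (r = (1232 - 1062) + 1/1876 = 170 + 1/1876 = 318921/1876 ≈ 170.00)
(1052/(-387) + 1164/W(5, 31)) - r = (1052/(-387) + 1164/((27*31))) - 1*318921/1876 = (1052*(-1/387) + 1164/837) - 318921/1876 = (-1052/387 + 1164*(1/837)) - 318921/1876 = (-1052/387 + 388/279) - 318921/1876 = -15928/11997 - 318921/1876 = -3855976165/22506372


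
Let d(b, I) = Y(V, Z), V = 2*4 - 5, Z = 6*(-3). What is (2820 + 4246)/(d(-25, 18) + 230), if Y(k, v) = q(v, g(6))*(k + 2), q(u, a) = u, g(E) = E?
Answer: 3533/70 ≈ 50.471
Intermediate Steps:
Z = -18
V = 3 (V = 8 - 5 = 3)
Y(k, v) = v*(2 + k) (Y(k, v) = v*(k + 2) = v*(2 + k))
d(b, I) = -90 (d(b, I) = -18*(2 + 3) = -18*5 = -90)
(2820 + 4246)/(d(-25, 18) + 230) = (2820 + 4246)/(-90 + 230) = 7066/140 = 7066*(1/140) = 3533/70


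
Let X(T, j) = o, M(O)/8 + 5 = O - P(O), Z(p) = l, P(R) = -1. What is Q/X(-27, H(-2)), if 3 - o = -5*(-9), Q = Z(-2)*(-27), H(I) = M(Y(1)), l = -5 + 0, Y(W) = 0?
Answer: -45/14 ≈ -3.2143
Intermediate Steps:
l = -5
Z(p) = -5
M(O) = -32 + 8*O (M(O) = -40 + 8*(O - 1*(-1)) = -40 + 8*(O + 1) = -40 + 8*(1 + O) = -40 + (8 + 8*O) = -32 + 8*O)
H(I) = -32 (H(I) = -32 + 8*0 = -32 + 0 = -32)
Q = 135 (Q = -5*(-27) = 135)
o = -42 (o = 3 - (-5)*(-9) = 3 - 1*45 = 3 - 45 = -42)
X(T, j) = -42
Q/X(-27, H(-2)) = 135/(-42) = 135*(-1/42) = -45/14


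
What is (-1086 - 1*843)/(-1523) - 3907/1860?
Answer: -2362421/2832780 ≈ -0.83396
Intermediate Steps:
(-1086 - 1*843)/(-1523) - 3907/1860 = (-1086 - 843)*(-1/1523) - 3907*1/1860 = -1929*(-1/1523) - 3907/1860 = 1929/1523 - 3907/1860 = -2362421/2832780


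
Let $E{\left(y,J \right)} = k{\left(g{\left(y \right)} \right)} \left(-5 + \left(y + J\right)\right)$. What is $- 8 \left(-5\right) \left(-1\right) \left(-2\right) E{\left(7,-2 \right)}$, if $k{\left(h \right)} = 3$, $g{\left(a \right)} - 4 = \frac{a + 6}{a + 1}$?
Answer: $0$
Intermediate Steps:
$g{\left(a \right)} = 4 + \frac{6 + a}{1 + a}$ ($g{\left(a \right)} = 4 + \frac{a + 6}{a + 1} = 4 + \frac{6 + a}{1 + a}$)
$E{\left(y,J \right)} = -15 + 3 J + 3 y$ ($E{\left(y,J \right)} = 3 \left(-5 + \left(y + J\right)\right) = 3 \left(-5 + \left(J + y\right)\right) = 3 \left(-5 + J + y\right) = -15 + 3 J + 3 y$)
$- 8 \left(-5\right) \left(-1\right) \left(-2\right) E{\left(7,-2 \right)} = - 8 \left(-5\right) \left(-1\right) \left(-2\right) \left(-15 + 3 \left(-2\right) + 3 \cdot 7\right) = - 8 \cdot 5 \left(-2\right) \left(-15 - 6 + 21\right) = \left(-8\right) \left(-10\right) 0 = 80 \cdot 0 = 0$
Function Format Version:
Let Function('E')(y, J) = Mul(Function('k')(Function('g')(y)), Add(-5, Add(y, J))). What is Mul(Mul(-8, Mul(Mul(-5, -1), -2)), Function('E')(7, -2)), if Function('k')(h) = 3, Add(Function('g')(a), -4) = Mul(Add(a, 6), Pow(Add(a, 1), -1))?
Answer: 0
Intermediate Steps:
Function('g')(a) = Add(4, Mul(Pow(Add(1, a), -1), Add(6, a))) (Function('g')(a) = Add(4, Mul(Add(a, 6), Pow(Add(a, 1), -1))) = Add(4, Mul(Add(6, a), Pow(Add(1, a), -1))) = Add(4, Mul(Pow(Add(1, a), -1), Add(6, a))))
Function('E')(y, J) = Add(-15, Mul(3, J), Mul(3, y)) (Function('E')(y, J) = Mul(3, Add(-5, Add(y, J))) = Mul(3, Add(-5, Add(J, y))) = Mul(3, Add(-5, J, y)) = Add(-15, Mul(3, J), Mul(3, y)))
Mul(Mul(-8, Mul(Mul(-5, -1), -2)), Function('E')(7, -2)) = Mul(Mul(-8, Mul(Mul(-5, -1), -2)), Add(-15, Mul(3, -2), Mul(3, 7))) = Mul(Mul(-8, Mul(5, -2)), Add(-15, -6, 21)) = Mul(Mul(-8, -10), 0) = Mul(80, 0) = 0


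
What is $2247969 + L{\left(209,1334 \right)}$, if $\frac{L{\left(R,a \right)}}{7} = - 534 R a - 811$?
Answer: $-1039934536$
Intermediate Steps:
$L{\left(R,a \right)} = -5677 - 3738 R a$ ($L{\left(R,a \right)} = 7 \left(- 534 R a - 811\right) = 7 \left(-811 - 534 R a\right) = -5677 - 3738 R a$)
$2247969 + L{\left(209,1334 \right)} = 2247969 - \left(5677 + 781242 \cdot 1334\right) = 2247969 - 1042182505 = -1039934536$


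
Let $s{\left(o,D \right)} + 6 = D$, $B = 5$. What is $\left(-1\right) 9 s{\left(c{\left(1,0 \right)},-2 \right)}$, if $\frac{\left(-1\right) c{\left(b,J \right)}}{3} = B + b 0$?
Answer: $72$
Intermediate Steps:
$c{\left(b,J \right)} = -15$ ($c{\left(b,J \right)} = - 3 \left(5 + b 0\right) = - 3 \left(5 + 0\right) = \left(-3\right) 5 = -15$)
$s{\left(o,D \right)} = -6 + D$
$\left(-1\right) 9 s{\left(c{\left(1,0 \right)},-2 \right)} = \left(-1\right) 9 \left(-6 - 2\right) = \left(-9\right) \left(-8\right) = 72$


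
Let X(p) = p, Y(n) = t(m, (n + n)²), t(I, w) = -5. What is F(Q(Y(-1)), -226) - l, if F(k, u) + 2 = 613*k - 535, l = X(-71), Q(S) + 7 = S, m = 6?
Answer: -7822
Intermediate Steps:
Y(n) = -5
Q(S) = -7 + S
l = -71
F(k, u) = -537 + 613*k (F(k, u) = -2 + (613*k - 535) = -2 + (-535 + 613*k) = -537 + 613*k)
F(Q(Y(-1)), -226) - l = (-537 + 613*(-7 - 5)) - 1*(-71) = (-537 + 613*(-12)) + 71 = (-537 - 7356) + 71 = -7893 + 71 = -7822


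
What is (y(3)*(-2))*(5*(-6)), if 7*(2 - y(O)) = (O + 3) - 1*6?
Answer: 120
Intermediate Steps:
y(O) = 17/7 - O/7 (y(O) = 2 - ((O + 3) - 1*6)/7 = 2 - ((3 + O) - 6)/7 = 2 - (-3 + O)/7 = 2 + (3/7 - O/7) = 17/7 - O/7)
(y(3)*(-2))*(5*(-6)) = ((17/7 - 1/7*3)*(-2))*(5*(-6)) = ((17/7 - 3/7)*(-2))*(-30) = (2*(-2))*(-30) = -4*(-30) = 120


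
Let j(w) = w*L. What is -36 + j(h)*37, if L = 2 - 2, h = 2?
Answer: -36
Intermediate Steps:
L = 0
j(w) = 0 (j(w) = w*0 = 0)
-36 + j(h)*37 = -36 + 0*37 = -36 + 0 = -36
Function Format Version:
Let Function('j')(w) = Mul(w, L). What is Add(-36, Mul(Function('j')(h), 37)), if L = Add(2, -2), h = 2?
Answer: -36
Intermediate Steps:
L = 0
Function('j')(w) = 0 (Function('j')(w) = Mul(w, 0) = 0)
Add(-36, Mul(Function('j')(h), 37)) = Add(-36, Mul(0, 37)) = Add(-36, 0) = -36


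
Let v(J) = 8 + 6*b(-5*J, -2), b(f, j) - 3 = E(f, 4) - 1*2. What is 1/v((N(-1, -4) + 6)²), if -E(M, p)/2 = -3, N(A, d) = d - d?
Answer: 1/50 ≈ 0.020000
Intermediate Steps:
N(A, d) = 0
E(M, p) = 6 (E(M, p) = -2*(-3) = 6)
b(f, j) = 7 (b(f, j) = 3 + (6 - 1*2) = 3 + (6 - 2) = 3 + 4 = 7)
v(J) = 50 (v(J) = 8 + 6*7 = 8 + 42 = 50)
1/v((N(-1, -4) + 6)²) = 1/50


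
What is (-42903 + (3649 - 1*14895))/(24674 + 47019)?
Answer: -54149/71693 ≈ -0.75529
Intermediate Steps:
(-42903 + (3649 - 1*14895))/(24674 + 47019) = (-42903 + (3649 - 14895))/71693 = (-42903 - 11246)*(1/71693) = -54149*1/71693 = -54149/71693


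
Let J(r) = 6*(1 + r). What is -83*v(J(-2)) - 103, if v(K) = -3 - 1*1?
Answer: 229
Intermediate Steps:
J(r) = 6 + 6*r
v(K) = -4 (v(K) = -3 - 1 = -4)
-83*v(J(-2)) - 103 = -83*(-4) - 103 = 332 - 103 = 229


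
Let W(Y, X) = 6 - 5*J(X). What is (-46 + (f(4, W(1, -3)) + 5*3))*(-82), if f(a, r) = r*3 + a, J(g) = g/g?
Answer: 1968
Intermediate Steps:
J(g) = 1
W(Y, X) = 1 (W(Y, X) = 6 - 5*1 = 6 - 5 = 1)
f(a, r) = a + 3*r (f(a, r) = 3*r + a = a + 3*r)
(-46 + (f(4, W(1, -3)) + 5*3))*(-82) = (-46 + ((4 + 3*1) + 5*3))*(-82) = (-46 + ((4 + 3) + 15))*(-82) = (-46 + (7 + 15))*(-82) = (-46 + 22)*(-82) = -24*(-82) = 1968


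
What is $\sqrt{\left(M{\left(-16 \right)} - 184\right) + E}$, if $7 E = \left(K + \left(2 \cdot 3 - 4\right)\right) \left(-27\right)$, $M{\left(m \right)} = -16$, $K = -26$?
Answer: $\frac{4 i \sqrt{329}}{7} \approx 10.365 i$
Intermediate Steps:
$E = \frac{648}{7}$ ($E = \frac{\left(-26 + \left(2 \cdot 3 - 4\right)\right) \left(-27\right)}{7} = \frac{\left(-26 + \left(6 - 4\right)\right) \left(-27\right)}{7} = \frac{\left(-26 + 2\right) \left(-27\right)}{7} = \frac{\left(-24\right) \left(-27\right)}{7} = \frac{1}{7} \cdot 648 = \frac{648}{7} \approx 92.571$)
$\sqrt{\left(M{\left(-16 \right)} - 184\right) + E} = \sqrt{\left(-16 - 184\right) + \frac{648}{7}} = \sqrt{-200 + \frac{648}{7}} = \sqrt{- \frac{752}{7}} = \frac{4 i \sqrt{329}}{7}$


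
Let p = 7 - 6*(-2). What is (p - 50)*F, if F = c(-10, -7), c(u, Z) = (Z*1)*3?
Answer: 651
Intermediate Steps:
c(u, Z) = 3*Z (c(u, Z) = Z*3 = 3*Z)
F = -21 (F = 3*(-7) = -21)
p = 19 (p = 7 + 12 = 19)
(p - 50)*F = (19 - 50)*(-21) = -31*(-21) = 651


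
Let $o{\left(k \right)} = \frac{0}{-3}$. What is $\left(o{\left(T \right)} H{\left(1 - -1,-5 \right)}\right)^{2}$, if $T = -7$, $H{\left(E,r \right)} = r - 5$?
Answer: $0$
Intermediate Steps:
$H{\left(E,r \right)} = -5 + r$
$o{\left(k \right)} = 0$ ($o{\left(k \right)} = 0 \left(- \frac{1}{3}\right) = 0$)
$\left(o{\left(T \right)} H{\left(1 - -1,-5 \right)}\right)^{2} = \left(0 \left(-5 - 5\right)\right)^{2} = \left(0 \left(-10\right)\right)^{2} = 0^{2} = 0$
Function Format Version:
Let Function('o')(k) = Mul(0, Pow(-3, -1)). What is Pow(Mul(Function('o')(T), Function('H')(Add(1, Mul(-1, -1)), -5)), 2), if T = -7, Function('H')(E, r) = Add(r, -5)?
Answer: 0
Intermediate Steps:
Function('H')(E, r) = Add(-5, r)
Function('o')(k) = 0 (Function('o')(k) = Mul(0, Rational(-1, 3)) = 0)
Pow(Mul(Function('o')(T), Function('H')(Add(1, Mul(-1, -1)), -5)), 2) = Pow(Mul(0, Add(-5, -5)), 2) = Pow(Mul(0, -10), 2) = Pow(0, 2) = 0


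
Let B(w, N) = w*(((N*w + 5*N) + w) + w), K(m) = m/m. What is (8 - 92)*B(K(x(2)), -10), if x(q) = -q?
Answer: 4872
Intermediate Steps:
K(m) = 1
B(w, N) = w*(2*w + 5*N + N*w) (B(w, N) = w*(((5*N + N*w) + w) + w) = w*((w + 5*N + N*w) + w) = w*(2*w + 5*N + N*w))
(8 - 92)*B(K(x(2)), -10) = (8 - 92)*(1*(2*1 + 5*(-10) - 10*1)) = -84*(2 - 50 - 10) = -84*(-58) = 4872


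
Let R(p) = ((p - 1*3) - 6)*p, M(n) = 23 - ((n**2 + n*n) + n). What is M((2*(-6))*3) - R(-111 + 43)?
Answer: -7769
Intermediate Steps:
M(n) = 23 - n - 2*n**2 (M(n) = 23 - ((n**2 + n**2) + n) = 23 - (2*n**2 + n) = 23 - (n + 2*n**2) = 23 + (-n - 2*n**2) = 23 - n - 2*n**2)
R(p) = p*(-9 + p) (R(p) = ((p - 3) - 6)*p = ((-3 + p) - 6)*p = (-9 + p)*p = p*(-9 + p))
M((2*(-6))*3) - R(-111 + 43) = (23 - 2*(-6)*3 - 2*((2*(-6))*3)**2) - (-111 + 43)*(-9 + (-111 + 43)) = (23 - (-12)*3 - 2*(-12*3)**2) - (-68)*(-9 - 68) = (23 - 1*(-36) - 2*(-36)**2) - (-68)*(-77) = (23 + 36 - 2*1296) - 1*5236 = (23 + 36 - 2592) - 5236 = -2533 - 5236 = -7769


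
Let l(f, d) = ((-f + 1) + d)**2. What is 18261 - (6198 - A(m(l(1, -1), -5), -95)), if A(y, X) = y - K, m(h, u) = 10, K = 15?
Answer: 12058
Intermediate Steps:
l(f, d) = (1 + d - f)**2 (l(f, d) = ((1 - f) + d)**2 = (1 + d - f)**2)
A(y, X) = -15 + y (A(y, X) = y - 1*15 = y - 15 = -15 + y)
18261 - (6198 - A(m(l(1, -1), -5), -95)) = 18261 - (6198 - (-15 + 10)) = 18261 - (6198 - 1*(-5)) = 18261 - (6198 + 5) = 18261 - 1*6203 = 18261 - 6203 = 12058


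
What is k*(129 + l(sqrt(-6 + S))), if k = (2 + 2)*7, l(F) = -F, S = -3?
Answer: 3612 - 84*I ≈ 3612.0 - 84.0*I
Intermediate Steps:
k = 28 (k = 4*7 = 28)
k*(129 + l(sqrt(-6 + S))) = 28*(129 - sqrt(-6 - 3)) = 28*(129 - sqrt(-9)) = 28*(129 - 3*I) = 3612 - 84*I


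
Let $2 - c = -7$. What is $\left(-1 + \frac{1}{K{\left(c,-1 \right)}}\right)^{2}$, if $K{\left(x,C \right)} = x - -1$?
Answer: $\frac{81}{100} \approx 0.81$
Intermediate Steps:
$c = 9$ ($c = 2 - -7 = 2 + 7 = 9$)
$K{\left(x,C \right)} = 1 + x$ ($K{\left(x,C \right)} = x + 1 = 1 + x$)
$\left(-1 + \frac{1}{K{\left(c,-1 \right)}}\right)^{2} = \left(-1 + \frac{1}{1 + 9}\right)^{2} = \left(-1 + \frac{1}{10}\right)^{2} = \left(- \frac{9}{10}\right)^{2} = \frac{81}{100}$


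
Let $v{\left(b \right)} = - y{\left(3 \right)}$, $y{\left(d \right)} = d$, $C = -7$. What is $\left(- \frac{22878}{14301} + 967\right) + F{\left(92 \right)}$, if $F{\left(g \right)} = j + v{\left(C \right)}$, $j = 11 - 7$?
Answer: $\frac{1535610}{1589} \approx 966.4$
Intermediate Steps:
$v{\left(b \right)} = -3$ ($v{\left(b \right)} = \left(-1\right) 3 = -3$)
$j = 4$
$F{\left(g \right)} = 1$ ($F{\left(g \right)} = 4 - 3 = 1$)
$\left(- \frac{22878}{14301} + 967\right) + F{\left(92 \right)} = \left(- \frac{22878}{14301} + 967\right) + 1 = \left(\left(-22878\right) \frac{1}{14301} + 967\right) + 1 = \left(- \frac{2542}{1589} + 967\right) + 1 = \frac{1534021}{1589} + 1 = \frac{1535610}{1589}$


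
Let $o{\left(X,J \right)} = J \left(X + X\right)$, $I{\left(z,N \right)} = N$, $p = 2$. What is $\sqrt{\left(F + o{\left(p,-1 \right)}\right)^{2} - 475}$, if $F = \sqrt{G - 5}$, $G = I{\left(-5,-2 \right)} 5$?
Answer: $\sqrt{-475 + \left(-4 + i \sqrt{15}\right)^{2}} \approx 0.71119 - 21.783 i$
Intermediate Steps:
$G = -10$ ($G = \left(-2\right) 5 = -10$)
$o{\left(X,J \right)} = 2 J X$ ($o{\left(X,J \right)} = J 2 X = 2 J X$)
$F = i \sqrt{15}$ ($F = \sqrt{-10 - 5} = \sqrt{-15} = i \sqrt{15} \approx 3.873 i$)
$\sqrt{\left(F + o{\left(p,-1 \right)}\right)^{2} - 475} = \sqrt{\left(i \sqrt{15} + 2 \left(-1\right) 2\right)^{2} - 475} = \sqrt{\left(i \sqrt{15} - 4\right)^{2} - 475} = \sqrt{\left(-4 + i \sqrt{15}\right)^{2} - 475} = \sqrt{-475 + \left(-4 + i \sqrt{15}\right)^{2}}$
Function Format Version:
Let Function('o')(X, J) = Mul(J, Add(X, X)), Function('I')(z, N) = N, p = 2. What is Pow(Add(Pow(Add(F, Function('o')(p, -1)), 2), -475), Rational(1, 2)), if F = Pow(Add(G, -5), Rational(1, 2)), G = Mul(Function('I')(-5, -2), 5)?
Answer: Pow(Add(-475, Pow(Add(-4, Mul(I, Pow(15, Rational(1, 2)))), 2)), Rational(1, 2)) ≈ Add(0.71119, Mul(-21.783, I))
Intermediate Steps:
G = -10 (G = Mul(-2, 5) = -10)
Function('o')(X, J) = Mul(2, J, X) (Function('o')(X, J) = Mul(J, Mul(2, X)) = Mul(2, J, X))
F = Mul(I, Pow(15, Rational(1, 2))) (F = Pow(Add(-10, -5), Rational(1, 2)) = Pow(-15, Rational(1, 2)) = Mul(I, Pow(15, Rational(1, 2))) ≈ Mul(3.8730, I))
Pow(Add(Pow(Add(F, Function('o')(p, -1)), 2), -475), Rational(1, 2)) = Pow(Add(Pow(Add(Mul(I, Pow(15, Rational(1, 2))), Mul(2, -1, 2)), 2), -475), Rational(1, 2)) = Pow(Add(Pow(Add(Mul(I, Pow(15, Rational(1, 2))), -4), 2), -475), Rational(1, 2)) = Pow(Add(Pow(Add(-4, Mul(I, Pow(15, Rational(1, 2)))), 2), -475), Rational(1, 2)) = Pow(Add(-475, Pow(Add(-4, Mul(I, Pow(15, Rational(1, 2)))), 2)), Rational(1, 2))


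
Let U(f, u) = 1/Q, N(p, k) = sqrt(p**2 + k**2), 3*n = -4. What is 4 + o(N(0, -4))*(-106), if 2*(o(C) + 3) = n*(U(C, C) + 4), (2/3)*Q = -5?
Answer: 26786/45 ≈ 595.24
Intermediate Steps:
n = -4/3 (n = (1/3)*(-4) = -4/3 ≈ -1.3333)
Q = -15/2 (Q = (3/2)*(-5) = -15/2 ≈ -7.5000)
N(p, k) = sqrt(k**2 + p**2)
U(f, u) = -2/15 (U(f, u) = 1/(-15/2) = -2/15)
o(C) = -251/45 (o(C) = -3 + (-4*(-2/15 + 4)/3)/2 = -3 + (-4/3*58/15)/2 = -3 + (1/2)*(-232/45) = -3 - 116/45 = -251/45)
4 + o(N(0, -4))*(-106) = 4 - 251/45*(-106) = 4 + 26606/45 = 26786/45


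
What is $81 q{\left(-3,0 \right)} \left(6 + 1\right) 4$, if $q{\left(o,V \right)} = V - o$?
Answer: $6804$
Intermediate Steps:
$81 q{\left(-3,0 \right)} \left(6 + 1\right) 4 = 81 \left(0 - -3\right) \left(6 + 1\right) 4 = 81 \left(0 + 3\right) 7 \cdot 4 = 81 \cdot 3 \cdot 28 = 243 \cdot 28 = 6804$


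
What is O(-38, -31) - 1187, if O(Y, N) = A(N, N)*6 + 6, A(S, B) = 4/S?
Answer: -36635/31 ≈ -1181.8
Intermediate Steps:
O(Y, N) = 6 + 24/N (O(Y, N) = (4/N)*6 + 6 = 24/N + 6 = 6 + 24/N)
O(-38, -31) - 1187 = (6 + 24/(-31)) - 1187 = (6 + 24*(-1/31)) - 1187 = (6 - 24/31) - 1187 = 162/31 - 1187 = -36635/31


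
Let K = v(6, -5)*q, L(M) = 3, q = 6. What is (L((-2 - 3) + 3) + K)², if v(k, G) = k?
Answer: 1521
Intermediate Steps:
K = 36 (K = 6*6 = 36)
(L((-2 - 3) + 3) + K)² = (3 + 36)² = 39² = 1521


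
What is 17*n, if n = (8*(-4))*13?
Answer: -7072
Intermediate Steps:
n = -416 (n = -32*13 = -416)
17*n = 17*(-416) = -7072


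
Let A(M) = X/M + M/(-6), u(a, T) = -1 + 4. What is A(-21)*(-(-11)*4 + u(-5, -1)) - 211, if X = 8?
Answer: -2705/42 ≈ -64.405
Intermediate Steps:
u(a, T) = 3
A(M) = 8/M - M/6 (A(M) = 8/M + M/(-6) = 8/M + M*(-⅙) = 8/M - M/6)
A(-21)*(-(-11)*4 + u(-5, -1)) - 211 = (8/(-21) - ⅙*(-21))*(-(-11)*4 + 3) - 211 = (8*(-1/21) + 7/2)*(-11*(-4) + 3) - 211 = (-8/21 + 7/2)*(44 + 3) - 211 = (131/42)*47 - 211 = 6157/42 - 211 = -2705/42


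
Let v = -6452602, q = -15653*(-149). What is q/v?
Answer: -2332297/6452602 ≈ -0.36145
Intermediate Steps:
q = 2332297
q/v = 2332297/(-6452602) = 2332297*(-1/6452602) = -2332297/6452602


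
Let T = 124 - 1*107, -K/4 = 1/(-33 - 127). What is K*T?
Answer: 17/40 ≈ 0.42500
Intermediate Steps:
K = 1/40 (K = -4/(-33 - 127) = -4/(-160) = -4*(-1/160) = 1/40 ≈ 0.025000)
T = 17 (T = 124 - 107 = 17)
K*T = (1/40)*17 = 17/40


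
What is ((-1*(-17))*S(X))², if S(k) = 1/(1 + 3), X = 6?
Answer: 289/16 ≈ 18.063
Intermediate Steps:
S(k) = ¼ (S(k) = 1/4 = ¼)
((-1*(-17))*S(X))² = (-1*(-17)*(¼))² = (17*(¼))² = (17/4)² = 289/16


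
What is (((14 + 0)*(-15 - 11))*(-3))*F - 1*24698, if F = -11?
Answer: -36710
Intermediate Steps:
(((14 + 0)*(-15 - 11))*(-3))*F - 1*24698 = (((14 + 0)*(-15 - 11))*(-3))*(-11) - 1*24698 = ((14*(-26))*(-3))*(-11) - 24698 = -364*(-3)*(-11) - 24698 = 1092*(-11) - 24698 = -12012 - 24698 = -36710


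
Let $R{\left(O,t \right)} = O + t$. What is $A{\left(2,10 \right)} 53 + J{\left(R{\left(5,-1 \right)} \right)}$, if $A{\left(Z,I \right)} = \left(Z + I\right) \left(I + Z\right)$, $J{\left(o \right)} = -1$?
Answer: $7631$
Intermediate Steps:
$A{\left(Z,I \right)} = \left(I + Z\right)^{2}$ ($A{\left(Z,I \right)} = \left(I + Z\right) \left(I + Z\right) = \left(I + Z\right)^{2}$)
$A{\left(2,10 \right)} 53 + J{\left(R{\left(5,-1 \right)} \right)} = \left(10 + 2\right)^{2} \cdot 53 - 1 = 12^{2} \cdot 53 - 1 = 144 \cdot 53 - 1 = 7632 - 1 = 7631$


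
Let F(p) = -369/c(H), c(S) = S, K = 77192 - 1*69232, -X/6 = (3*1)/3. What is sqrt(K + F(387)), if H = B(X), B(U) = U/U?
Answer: sqrt(7591) ≈ 87.126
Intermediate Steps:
X = -6 (X = -6*3*1/3 = -18/3 = -6*1 = -6)
B(U) = 1
K = 7960 (K = 77192 - 69232 = 7960)
H = 1
F(p) = -369 (F(p) = -369/1 = -369*1 = -369)
sqrt(K + F(387)) = sqrt(7960 - 369) = sqrt(7591)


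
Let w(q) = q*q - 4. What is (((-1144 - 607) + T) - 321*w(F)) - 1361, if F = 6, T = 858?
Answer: -12526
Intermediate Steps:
w(q) = -4 + q² (w(q) = q² - 4 = -4 + q²)
(((-1144 - 607) + T) - 321*w(F)) - 1361 = (((-1144 - 607) + 858) - 321*(-4 + 6²)) - 1361 = ((-1751 + 858) - 321*(-4 + 36)) - 1361 = (-893 - 321*32) - 1361 = (-893 - 10272) - 1361 = -11165 - 1361 = -12526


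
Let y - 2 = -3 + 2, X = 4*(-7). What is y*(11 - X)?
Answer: 39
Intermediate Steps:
X = -28
y = 1 (y = 2 + (-3 + 2) = 2 - 1 = 1)
y*(11 - X) = 1*(11 - 1*(-28)) = 1*(11 + 28) = 1*39 = 39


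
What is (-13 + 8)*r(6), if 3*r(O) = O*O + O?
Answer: -70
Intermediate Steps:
r(O) = O/3 + O**2/3 (r(O) = (O*O + O)/3 = (O**2 + O)/3 = (O + O**2)/3 = O/3 + O**2/3)
(-13 + 8)*r(6) = (-13 + 8)*((1/3)*6*(1 + 6)) = -5*6*7/3 = -5*14 = -70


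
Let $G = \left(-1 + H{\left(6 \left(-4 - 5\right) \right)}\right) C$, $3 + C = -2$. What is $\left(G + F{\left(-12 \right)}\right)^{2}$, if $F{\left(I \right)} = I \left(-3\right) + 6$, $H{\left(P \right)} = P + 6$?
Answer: $82369$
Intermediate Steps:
$C = -5$ ($C = -3 - 2 = -5$)
$H{\left(P \right)} = 6 + P$
$G = 245$ ($G = \left(-1 + \left(6 + 6 \left(-4 - 5\right)\right)\right) \left(-5\right) = \left(-1 + \left(6 + 6 \left(-9\right)\right)\right) \left(-5\right) = \left(-1 + \left(6 - 54\right)\right) \left(-5\right) = \left(-1 - 48\right) \left(-5\right) = \left(-49\right) \left(-5\right) = 245$)
$F{\left(I \right)} = 6 - 3 I$ ($F{\left(I \right)} = - 3 I + 6 = 6 - 3 I$)
$\left(G + F{\left(-12 \right)}\right)^{2} = \left(245 + \left(6 - -36\right)\right)^{2} = \left(245 + \left(6 + 36\right)\right)^{2} = \left(245 + 42\right)^{2} = 287^{2} = 82369$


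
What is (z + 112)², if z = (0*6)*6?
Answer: 12544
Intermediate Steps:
z = 0 (z = 0*6 = 0)
(z + 112)² = (0 + 112)² = 112² = 12544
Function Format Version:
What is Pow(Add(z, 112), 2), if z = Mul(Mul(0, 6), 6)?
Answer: 12544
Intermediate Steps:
z = 0 (z = Mul(0, 6) = 0)
Pow(Add(z, 112), 2) = Pow(Add(0, 112), 2) = Pow(112, 2) = 12544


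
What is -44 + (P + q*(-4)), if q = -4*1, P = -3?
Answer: -31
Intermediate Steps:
q = -4
-44 + (P + q*(-4)) = -44 + (-3 - 4*(-4)) = -44 + (-3 + 16) = -44 + 13 = -31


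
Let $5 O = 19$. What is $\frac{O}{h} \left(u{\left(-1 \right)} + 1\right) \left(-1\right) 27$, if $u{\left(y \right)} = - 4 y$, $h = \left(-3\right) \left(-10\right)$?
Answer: $- \frac{171}{10} \approx -17.1$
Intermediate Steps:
$O = \frac{19}{5}$ ($O = \frac{1}{5} \cdot 19 = \frac{19}{5} \approx 3.8$)
$h = 30$
$\frac{O}{h} \left(u{\left(-1 \right)} + 1\right) \left(-1\right) 27 = \frac{19}{5 \cdot 30} \left(\left(-4\right) \left(-1\right) + 1\right) \left(-1\right) 27 = \frac{19}{5} \cdot \frac{1}{30} \left(4 + 1\right) \left(-1\right) 27 = \frac{19 \cdot 5 \left(-1\right)}{150} \cdot 27 = \frac{19}{150} \left(-5\right) 27 = \left(- \frac{19}{30}\right) 27 = - \frac{171}{10}$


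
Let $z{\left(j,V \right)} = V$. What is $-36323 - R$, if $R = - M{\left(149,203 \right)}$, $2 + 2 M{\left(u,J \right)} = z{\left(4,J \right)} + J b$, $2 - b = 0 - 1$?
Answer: $-35918$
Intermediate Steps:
$b = 3$ ($b = 2 - \left(0 - 1\right) = 2 - -1 = 2 + 1 = 3$)
$M{\left(u,J \right)} = -1 + 2 J$ ($M{\left(u,J \right)} = -1 + \frac{J + J 3}{2} = -1 + \frac{J + 3 J}{2} = -1 + \frac{4 J}{2} = -1 + 2 J$)
$R = -405$ ($R = - (-1 + 2 \cdot 203) = - (-1 + 406) = \left(-1\right) 405 = -405$)
$-36323 - R = -36323 - -405 = -36323 + 405 = -35918$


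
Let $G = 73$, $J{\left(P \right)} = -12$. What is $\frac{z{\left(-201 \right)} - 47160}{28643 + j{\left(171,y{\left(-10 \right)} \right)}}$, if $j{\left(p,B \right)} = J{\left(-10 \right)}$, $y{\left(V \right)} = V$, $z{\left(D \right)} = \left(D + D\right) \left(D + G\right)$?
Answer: $\frac{4296}{28631} \approx 0.15005$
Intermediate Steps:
$z{\left(D \right)} = 2 D \left(73 + D\right)$ ($z{\left(D \right)} = \left(D + D\right) \left(D + 73\right) = 2 D \left(73 + D\right)$)
$j{\left(p,B \right)} = -12$
$\frac{z{\left(-201 \right)} - 47160}{28643 + j{\left(171,y{\left(-10 \right)} \right)}} = \frac{2 \left(-201\right) \left(73 - 201\right) - 47160}{28643 - 12} = \frac{2 \left(-201\right) \left(-128\right) - 47160}{28631} = \left(51456 - 47160\right) \frac{1}{28631} = 4296 \cdot \frac{1}{28631} = \frac{4296}{28631}$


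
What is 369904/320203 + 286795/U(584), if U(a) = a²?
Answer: 217990598009/109207154368 ≈ 1.9961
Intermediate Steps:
369904/320203 + 286795/U(584) = 369904/320203 + 286795/(584²) = 369904*(1/320203) + 286795/341056 = 369904/320203 + 286795*(1/341056) = 369904/320203 + 286795/341056 = 217990598009/109207154368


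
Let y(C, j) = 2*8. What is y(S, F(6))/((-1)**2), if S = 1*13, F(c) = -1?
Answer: 16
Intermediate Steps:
S = 13
y(C, j) = 16
y(S, F(6))/((-1)**2) = 16/((-1)**2) = 16/1 = 16*1 = 16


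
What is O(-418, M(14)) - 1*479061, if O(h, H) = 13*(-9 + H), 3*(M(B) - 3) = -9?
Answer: -479178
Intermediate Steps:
M(B) = 0 (M(B) = 3 + (⅓)*(-9) = 3 - 3 = 0)
O(h, H) = -117 + 13*H
O(-418, M(14)) - 1*479061 = (-117 + 13*0) - 1*479061 = (-117 + 0) - 479061 = -117 - 479061 = -479178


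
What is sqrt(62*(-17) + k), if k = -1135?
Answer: I*sqrt(2189) ≈ 46.787*I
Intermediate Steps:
sqrt(62*(-17) + k) = sqrt(62*(-17) - 1135) = sqrt(-1054 - 1135) = sqrt(-2189) = I*sqrt(2189)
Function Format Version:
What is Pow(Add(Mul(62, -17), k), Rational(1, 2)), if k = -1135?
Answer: Mul(I, Pow(2189, Rational(1, 2))) ≈ Mul(46.787, I)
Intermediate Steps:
Pow(Add(Mul(62, -17), k), Rational(1, 2)) = Pow(Add(Mul(62, -17), -1135), Rational(1, 2)) = Pow(Add(-1054, -1135), Rational(1, 2)) = Pow(-2189, Rational(1, 2)) = Mul(I, Pow(2189, Rational(1, 2)))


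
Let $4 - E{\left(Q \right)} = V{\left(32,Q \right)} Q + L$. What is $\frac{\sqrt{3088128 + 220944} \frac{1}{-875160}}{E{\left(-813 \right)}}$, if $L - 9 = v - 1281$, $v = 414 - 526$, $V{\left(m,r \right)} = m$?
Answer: $- \frac{\sqrt{206817}}{5995721160} \approx -7.5849 \cdot 10^{-8}$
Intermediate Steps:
$v = -112$ ($v = 414 - 526 = -112$)
$L = -1384$ ($L = 9 - 1393 = -1384$)
$E{\left(Q \right)} = 1388 - 32 Q$ ($E{\left(Q \right)} = 4 - \left(32 Q - 1384\right) = 4 - \left(-1384 + 32 Q\right) = 1388 - 32 Q$)
$\frac{\sqrt{3088128 + 220944} \frac{1}{-875160}}{E{\left(-813 \right)}} = \frac{\sqrt{3088128 + 220944} \frac{1}{-875160}}{1388 - -26016} = \frac{\sqrt{3309072} \left(- \frac{1}{875160}\right)}{1388 + 26016} = \frac{4 \sqrt{206817} \left(- \frac{1}{875160}\right)}{27404} = - \frac{\sqrt{206817}}{218790} \cdot \frac{1}{27404} = - \frac{\sqrt{206817}}{5995721160}$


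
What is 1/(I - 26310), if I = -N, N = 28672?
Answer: -1/54982 ≈ -1.8188e-5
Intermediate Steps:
I = -28672 (I = -1*28672 = -28672)
1/(I - 26310) = 1/(-28672 - 26310) = 1/(-54982) = -1/54982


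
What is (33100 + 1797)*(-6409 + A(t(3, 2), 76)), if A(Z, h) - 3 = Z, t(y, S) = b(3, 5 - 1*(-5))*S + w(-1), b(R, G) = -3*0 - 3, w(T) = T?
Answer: -223794461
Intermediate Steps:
b(R, G) = -3 (b(R, G) = 0 - 3 = -3)
t(y, S) = -1 - 3*S (t(y, S) = -3*S - 1 = -1 - 3*S)
A(Z, h) = 3 + Z
(33100 + 1797)*(-6409 + A(t(3, 2), 76)) = (33100 + 1797)*(-6409 + (3 + (-1 - 3*2))) = 34897*(-6409 + (3 + (-1 - 6))) = 34897*(-6409 + (3 - 7)) = 34897*(-6409 - 4) = 34897*(-6413) = -223794461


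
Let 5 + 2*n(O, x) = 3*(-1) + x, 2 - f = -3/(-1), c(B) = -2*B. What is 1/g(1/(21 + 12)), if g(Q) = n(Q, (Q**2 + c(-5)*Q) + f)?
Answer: -1089/4735 ≈ -0.22999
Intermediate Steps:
f = -1 (f = 2 - (-3)/(-1) = 2 - (-3)*(-1) = 2 - 1*3 = 2 - 3 = -1)
n(O, x) = -4 + x/2 (n(O, x) = -5/2 + (3*(-1) + x)/2 = -5/2 + (-3 + x)/2 = -5/2 + (-3/2 + x/2) = -4 + x/2)
g(Q) = -9/2 + Q**2/2 + 5*Q (g(Q) = -4 + ((Q**2 + (-2*(-5))*Q) - 1)/2 = -4 + ((Q**2 + 10*Q) - 1)/2 = -4 + (-1 + Q**2 + 10*Q)/2 = -4 + (-1/2 + Q**2/2 + 5*Q) = -9/2 + Q**2/2 + 5*Q)
1/g(1/(21 + 12)) = 1/(-9/2 + (1/(21 + 12))**2/2 + 5/(21 + 12)) = 1/(-9/2 + (1/33)**2/2 + 5/33) = 1/(-9/2 + (1/33)**2/2 + 5*(1/33)) = 1/(-9/2 + (1/2)*(1/1089) + 5/33) = 1/(-9/2 + 1/2178 + 5/33) = 1/(-4735/1089) = -1089/4735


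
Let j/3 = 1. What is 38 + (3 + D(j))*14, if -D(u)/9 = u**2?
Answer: -1054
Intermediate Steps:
j = 3 (j = 3*1 = 3)
D(u) = -9*u**2
38 + (3 + D(j))*14 = 38 + (3 - 9*3**2)*14 = 38 + (3 - 9*9)*14 = 38 + (3 - 81)*14 = 38 - 78*14 = 38 - 1092 = -1054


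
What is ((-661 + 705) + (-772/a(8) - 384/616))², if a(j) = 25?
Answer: 578691136/3705625 ≈ 156.17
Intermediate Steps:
((-661 + 705) + (-772/a(8) - 384/616))² = ((-661 + 705) + (-772/25 - 384/616))² = (44 + (-772*1/25 - 384*1/616))² = (44 + (-772/25 - 48/77))² = (44 - 60644/1925)² = (24056/1925)² = 578691136/3705625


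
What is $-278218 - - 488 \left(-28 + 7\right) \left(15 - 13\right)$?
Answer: $-298714$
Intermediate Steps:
$-278218 - - 488 \left(-28 + 7\right) \left(15 - 13\right) = -278218 - - 488 \left(\left(-21\right) 2\right) = -278218 - \left(-488\right) \left(-42\right) = -278218 - 20496 = -298714$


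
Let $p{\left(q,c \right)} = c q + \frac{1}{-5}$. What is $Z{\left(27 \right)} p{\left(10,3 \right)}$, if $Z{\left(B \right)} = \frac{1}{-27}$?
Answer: $- \frac{149}{135} \approx -1.1037$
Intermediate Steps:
$Z{\left(B \right)} = - \frac{1}{27}$
$p{\left(q,c \right)} = - \frac{1}{5} + c q$ ($p{\left(q,c \right)} = c q - \frac{1}{5} = - \frac{1}{5} + c q$)
$Z{\left(27 \right)} p{\left(10,3 \right)} = - \frac{- \frac{1}{5} + 3 \cdot 10}{27} = - \frac{- \frac{1}{5} + 30}{27} = \left(- \frac{1}{27}\right) \frac{149}{5} = - \frac{149}{135}$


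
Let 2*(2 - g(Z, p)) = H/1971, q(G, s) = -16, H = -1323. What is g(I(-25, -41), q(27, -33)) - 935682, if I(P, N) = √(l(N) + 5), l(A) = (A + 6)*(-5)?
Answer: -136609231/146 ≈ -9.3568e+5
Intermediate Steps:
l(A) = -30 - 5*A (l(A) = (6 + A)*(-5) = -30 - 5*A)
I(P, N) = √(-25 - 5*N) (I(P, N) = √((-30 - 5*N) + 5) = √(-25 - 5*N))
g(Z, p) = 341/146 (g(Z, p) = 2 - (-1323)/(2*1971) = 2 - ½*(-49/73) = 2 + 49/146 = 341/146)
g(I(-25, -41), q(27, -33)) - 935682 = 341/146 - 935682 = -136609231/146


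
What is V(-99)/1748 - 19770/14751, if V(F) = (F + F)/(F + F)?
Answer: -11514403/8594916 ≈ -1.3397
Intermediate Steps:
V(F) = 1 (V(F) = (2*F)/((2*F)) = (2*F)*(1/(2*F)) = 1)
V(-99)/1748 - 19770/14751 = 1/1748 - 19770/14751 = 1*(1/1748) - 19770*1/14751 = 1/1748 - 6590/4917 = -11514403/8594916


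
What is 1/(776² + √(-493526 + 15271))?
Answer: 602176/362616413231 - I*√478255/362616413231 ≈ 1.6606e-6 - 1.9071e-9*I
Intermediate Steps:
1/(776² + √(-493526 + 15271)) = 1/(602176 + √(-478255)) = 1/(602176 + I*√478255)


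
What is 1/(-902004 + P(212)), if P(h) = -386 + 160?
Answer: -1/902230 ≈ -1.1084e-6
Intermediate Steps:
P(h) = -226
1/(-902004 + P(212)) = 1/(-902004 - 226) = 1/(-902230) = -1/902230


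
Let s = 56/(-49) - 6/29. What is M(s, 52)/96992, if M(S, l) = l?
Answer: 13/24248 ≈ 0.00053613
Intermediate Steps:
s = -274/203 (s = 56*(-1/49) - 6*1/29 = -8/7 - 6/29 = -274/203 ≈ -1.3498)
M(s, 52)/96992 = 52/96992 = 52*(1/96992) = 13/24248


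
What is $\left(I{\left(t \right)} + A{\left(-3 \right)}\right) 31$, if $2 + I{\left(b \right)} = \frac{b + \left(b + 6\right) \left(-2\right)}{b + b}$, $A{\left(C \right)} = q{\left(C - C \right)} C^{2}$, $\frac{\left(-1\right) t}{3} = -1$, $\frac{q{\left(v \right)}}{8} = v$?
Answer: $- \frac{279}{2} \approx -139.5$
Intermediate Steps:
$q{\left(v \right)} = 8 v$
$t = 3$ ($t = \left(-3\right) \left(-1\right) = 3$)
$A{\left(C \right)} = 0$ ($A{\left(C \right)} = 8 \left(C - C\right) C^{2} = 8 \cdot 0 C^{2} = 0 C^{2} = 0$)
$I{\left(b \right)} = -2 + \frac{-12 - b}{2 b}$ ($I{\left(b \right)} = -2 + \frac{b + \left(b + 6\right) \left(-2\right)}{b + b} = -2 + \frac{b + \left(6 + b\right) \left(-2\right)}{2 b} = -2 + \left(b - \left(12 + 2 b\right)\right) \frac{1}{2 b} = -2 + \left(-12 - b\right) \frac{1}{2 b} = -2 + \frac{-12 - b}{2 b}$)
$\left(I{\left(t \right)} + A{\left(-3 \right)}\right) 31 = \left(\left(- \frac{5}{2} - \frac{6}{3}\right) + 0\right) 31 = \left(\left(- \frac{5}{2} - 2\right) + 0\right) 31 = \left(- \frac{9}{2} + 0\right) 31 = \left(- \frac{9}{2}\right) 31 = - \frac{279}{2}$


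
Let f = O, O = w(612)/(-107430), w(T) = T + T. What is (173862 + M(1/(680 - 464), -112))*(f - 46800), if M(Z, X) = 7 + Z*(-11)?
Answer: -2622495902790281/322290 ≈ -8.1371e+9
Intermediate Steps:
w(T) = 2*T
O = -204/17905 (O = (2*612)/(-107430) = 1224*(-1/107430) = -204/17905 ≈ -0.011393)
f = -204/17905 ≈ -0.011393
M(Z, X) = 7 - 11*Z
(173862 + M(1/(680 - 464), -112))*(f - 46800) = (173862 + (7 - 11/(680 - 464)))*(-204/17905 - 46800) = (173862 + (7 - 11/216))*(-837954204/17905) = (173862 + 1501/216)*(-837954204/17905) = (37555693/216)*(-837954204/17905) = -2622495902790281/322290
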